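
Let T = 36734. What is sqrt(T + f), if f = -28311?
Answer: sqrt(8423) ≈ 91.777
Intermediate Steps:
sqrt(T + f) = sqrt(36734 - 28311) = sqrt(8423)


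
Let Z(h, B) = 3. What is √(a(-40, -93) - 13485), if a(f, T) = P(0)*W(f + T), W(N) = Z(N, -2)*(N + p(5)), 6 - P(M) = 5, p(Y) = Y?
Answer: 3*I*√1541 ≈ 117.77*I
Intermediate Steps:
P(M) = 1 (P(M) = 6 - 1*5 = 6 - 5 = 1)
W(N) = 15 + 3*N (W(N) = 3*(N + 5) = 3*(5 + N) = 15 + 3*N)
a(f, T) = 15 + 3*T + 3*f (a(f, T) = 1*(15 + 3*(f + T)) = 1*(15 + 3*(T + f)) = 1*(15 + (3*T + 3*f)) = 1*(15 + 3*T + 3*f) = 15 + 3*T + 3*f)
√(a(-40, -93) - 13485) = √((15 + 3*(-93) + 3*(-40)) - 13485) = √((15 - 279 - 120) - 13485) = √(-384 - 13485) = √(-13869) = 3*I*√1541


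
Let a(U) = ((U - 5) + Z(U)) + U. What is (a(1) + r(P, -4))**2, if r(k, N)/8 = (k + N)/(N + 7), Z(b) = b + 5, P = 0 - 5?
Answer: 441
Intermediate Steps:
P = -5
Z(b) = 5 + b
r(k, N) = 8*(N + k)/(7 + N) (r(k, N) = 8*((k + N)/(N + 7)) = 8*((N + k)/(7 + N)) = 8*(N + k)/(7 + N))
a(U) = 3*U (a(U) = ((U - 5) + (5 + U)) + U = ((-5 + U) + (5 + U)) + U = 2*U + U = 3*U)
(a(1) + r(P, -4))**2 = (3*1 + 8*(-4 - 5)/(7 - 4))**2 = (3 + 8*(-9)/3)**2 = (3 + 8*(1/3)*(-9))**2 = (3 - 24)**2 = (-21)**2 = 441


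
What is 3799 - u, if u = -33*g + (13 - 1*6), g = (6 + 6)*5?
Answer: 5772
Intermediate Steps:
g = 60 (g = 12*5 = 60)
u = -1973 (u = -33*60 + (13 - 1*6) = -1980 + (13 - 6) = -1980 + 7 = -1973)
3799 - u = 3799 - 1*(-1973) = 3799 + 1973 = 5772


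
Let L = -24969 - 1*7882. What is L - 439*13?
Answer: -38558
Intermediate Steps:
L = -32851 (L = -24969 - 7882 = -32851)
L - 439*13 = -32851 - 439*13 = -32851 - 5707 = -38558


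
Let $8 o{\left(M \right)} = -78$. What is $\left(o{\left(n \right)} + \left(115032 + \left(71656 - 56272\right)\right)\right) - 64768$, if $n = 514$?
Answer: $\frac{262553}{4} \approx 65638.0$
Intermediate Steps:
$o{\left(M \right)} = - \frac{39}{4}$ ($o{\left(M \right)} = \frac{1}{8} \left(-78\right) = - \frac{39}{4}$)
$\left(o{\left(n \right)} + \left(115032 + \left(71656 - 56272\right)\right)\right) - 64768 = \left(- \frac{39}{4} + \left(115032 + \left(71656 - 56272\right)\right)\right) - 64768 = \left(- \frac{39}{4} + \left(115032 + 15384\right)\right) - 64768 = \left(- \frac{39}{4} + 130416\right) - 64768 = \frac{521625}{4} - 64768 = \frac{262553}{4}$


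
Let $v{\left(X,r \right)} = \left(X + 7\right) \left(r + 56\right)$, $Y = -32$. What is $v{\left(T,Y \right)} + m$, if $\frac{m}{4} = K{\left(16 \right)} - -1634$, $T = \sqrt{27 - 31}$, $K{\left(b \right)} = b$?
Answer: $6768 + 48 i \approx 6768.0 + 48.0 i$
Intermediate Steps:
$T = 2 i$ ($T = \sqrt{-4} = 2 i \approx 2.0 i$)
$m = 6600$ ($m = 4 \left(16 - -1634\right) = 4 \left(16 + 1634\right) = 4 \cdot 1650 = 6600$)
$v{\left(X,r \right)} = \left(7 + X\right) \left(56 + r\right)$
$v{\left(T,Y \right)} + m = \left(392 + 7 \left(-32\right) + 56 \cdot 2 i + 2 i \left(-32\right)\right) + 6600 = \left(392 - 224 + 112 i - 64 i\right) + 6600 = \left(168 + 48 i\right) + 6600 = 6768 + 48 i$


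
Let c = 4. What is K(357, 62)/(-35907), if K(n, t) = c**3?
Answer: -64/35907 ≈ -0.0017824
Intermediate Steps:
K(n, t) = 64 (K(n, t) = 4**3 = 64)
K(357, 62)/(-35907) = 64/(-35907) = 64*(-1/35907) = -64/35907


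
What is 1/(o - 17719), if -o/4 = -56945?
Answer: 1/210061 ≈ 4.7605e-6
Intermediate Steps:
o = 227780 (o = -4*(-56945) = 227780)
1/(o - 17719) = 1/(227780 - 17719) = 1/210061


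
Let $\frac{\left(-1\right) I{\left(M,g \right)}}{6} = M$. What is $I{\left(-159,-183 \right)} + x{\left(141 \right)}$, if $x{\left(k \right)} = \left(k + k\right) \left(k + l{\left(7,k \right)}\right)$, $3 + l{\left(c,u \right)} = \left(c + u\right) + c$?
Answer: $83580$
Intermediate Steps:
$l{\left(c,u \right)} = -3 + u + 2 c$ ($l{\left(c,u \right)} = -3 + \left(\left(c + u\right) + c\right) = -3 + \left(u + 2 c\right) = -3 + u + 2 c$)
$I{\left(M,g \right)} = - 6 M$
$x{\left(k \right)} = 2 k \left(11 + 2 k\right)$ ($x{\left(k \right)} = \left(k + k\right) \left(k + \left(-3 + k + 2 \cdot 7\right)\right) = 2 k \left(k + \left(-3 + k + 14\right)\right) = 2 k \left(k + \left(11 + k\right)\right) = 2 k \left(11 + 2 k\right)$)
$I{\left(-159,-183 \right)} + x{\left(141 \right)} = \left(-6\right) \left(-159\right) + 2 \cdot 141 \left(11 + 2 \cdot 141\right) = 954 + 2 \cdot 141 \left(11 + 282\right) = 954 + 2 \cdot 141 \cdot 293 = 954 + 82626 = 83580$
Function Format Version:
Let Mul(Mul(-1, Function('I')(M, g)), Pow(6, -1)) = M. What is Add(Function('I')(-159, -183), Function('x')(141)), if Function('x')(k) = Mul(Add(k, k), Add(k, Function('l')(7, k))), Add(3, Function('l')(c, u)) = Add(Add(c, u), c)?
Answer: 83580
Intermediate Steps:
Function('l')(c, u) = Add(-3, u, Mul(2, c)) (Function('l')(c, u) = Add(-3, Add(Add(c, u), c)) = Add(-3, Add(u, Mul(2, c))) = Add(-3, u, Mul(2, c)))
Function('I')(M, g) = Mul(-6, M)
Function('x')(k) = Mul(2, k, Add(11, Mul(2, k))) (Function('x')(k) = Mul(Add(k, k), Add(k, Add(-3, k, Mul(2, 7)))) = Mul(Mul(2, k), Add(k, Add(-3, k, 14))) = Mul(Mul(2, k), Add(k, Add(11, k))) = Mul(Mul(2, k), Add(11, Mul(2, k))) = Mul(2, k, Add(11, Mul(2, k))))
Add(Function('I')(-159, -183), Function('x')(141)) = Add(Mul(-6, -159), Mul(2, 141, Add(11, Mul(2, 141)))) = Add(954, Mul(2, 141, Add(11, 282))) = Add(954, Mul(2, 141, 293)) = Add(954, 82626) = 83580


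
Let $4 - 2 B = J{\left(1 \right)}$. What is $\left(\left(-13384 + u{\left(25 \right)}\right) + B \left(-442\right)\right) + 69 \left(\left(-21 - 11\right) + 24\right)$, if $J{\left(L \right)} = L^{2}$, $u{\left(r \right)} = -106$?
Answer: $-14705$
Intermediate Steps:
$B = \frac{3}{2}$ ($B = 2 - \frac{1^{2}}{2} = 2 - \frac{1}{2} = \frac{3}{2} \approx 1.5$)
$\left(\left(-13384 + u{\left(25 \right)}\right) + B \left(-442\right)\right) + 69 \left(\left(-21 - 11\right) + 24\right) = \left(\left(-13384 - 106\right) + \frac{3}{2} \left(-442\right)\right) + 69 \left(\left(-21 - 11\right) + 24\right) = \left(-13490 - 663\right) + 69 \left(\left(-21 - 11\right) + 24\right) = -14153 + 69 \left(-32 + 24\right) = -14153 + 69 \left(-8\right) = -14153 - 552 = -14705$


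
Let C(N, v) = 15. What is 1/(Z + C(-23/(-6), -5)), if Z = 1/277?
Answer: 277/4156 ≈ 0.066651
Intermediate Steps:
Z = 1/277 ≈ 0.0036101
1/(Z + C(-23/(-6), -5)) = 1/(1/277 + 15) = 1/(4156/277) = 277/4156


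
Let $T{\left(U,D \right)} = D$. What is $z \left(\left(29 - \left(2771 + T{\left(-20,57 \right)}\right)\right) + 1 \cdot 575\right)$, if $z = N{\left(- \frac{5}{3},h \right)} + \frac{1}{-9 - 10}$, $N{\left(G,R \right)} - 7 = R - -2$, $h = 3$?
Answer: $- \frac{504848}{19} \approx -26571.0$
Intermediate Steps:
$N{\left(G,R \right)} = 9 + R$ ($N{\left(G,R \right)} = 7 + \left(R - -2\right) = 7 + \left(R + 2\right) = 7 + \left(2 + R\right) = 9 + R$)
$z = \frac{227}{19}$ ($z = \left(9 + 3\right) + \frac{1}{-9 - 10} = 12 + \frac{1}{-19} = 12 - \frac{1}{19} = \frac{227}{19} \approx 11.947$)
$z \left(\left(29 - \left(2771 + T{\left(-20,57 \right)}\right)\right) + 1 \cdot 575\right) = \frac{227 \left(\left(29 - 2828\right) + 1 \cdot 575\right)}{19} = \frac{227 \left(\left(29 - 2828\right) + 575\right)}{19} = \frac{227 \left(-2799 + 575\right)}{19} = \frac{227}{19} \left(-2224\right) = - \frac{504848}{19}$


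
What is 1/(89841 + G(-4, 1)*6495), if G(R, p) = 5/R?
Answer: 4/326889 ≈ 1.2237e-5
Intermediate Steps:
1/(89841 + G(-4, 1)*6495) = 1/(89841 + (5/(-4))*6495) = 1/(89841 + (5*(-¼))*6495) = 1/(89841 - 5/4*6495) = 1/(89841 - 32475/4) = 1/(326889/4) = 4/326889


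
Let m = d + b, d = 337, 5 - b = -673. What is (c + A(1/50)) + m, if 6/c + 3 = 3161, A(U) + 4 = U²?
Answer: 3990931579/3947500 ≈ 1011.0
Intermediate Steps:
A(U) = -4 + U²
b = 678 (b = 5 - 1*(-673) = 5 + 673 = 678)
c = 3/1579 (c = 6/(-3 + 3161) = 6/3158 = 6*(1/3158) = 3/1579 ≈ 0.0018999)
m = 1015 (m = 337 + 678 = 1015)
(c + A(1/50)) + m = (3/1579 + (-4 + (1/50)²)) + 1015 = (3/1579 + (-4 + 1/2500)) + 1015 = (3/1579 - 9999/2500) + 1015 = -15780921/3947500 + 1015 = 3990931579/3947500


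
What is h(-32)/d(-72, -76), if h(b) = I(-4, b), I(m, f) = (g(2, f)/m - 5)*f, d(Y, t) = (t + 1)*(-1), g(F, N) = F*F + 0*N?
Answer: 64/25 ≈ 2.5600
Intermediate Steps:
g(F, N) = F**2 (g(F, N) = F**2 + 0 = F**2)
d(Y, t) = -1 - t (d(Y, t) = (1 + t)*(-1) = -1 - t)
I(m, f) = f*(-5 + 4/m) (I(m, f) = (2**2/m - 5)*f = (4/m - 5)*f = (-5 + 4/m)*f = f*(-5 + 4/m))
h(b) = -6*b (h(b) = b*(4 - 5*(-4))/(-4) = b*(-1/4)*(4 + 20) = b*(-1/4)*24 = -6*b)
h(-32)/d(-72, -76) = (-6*(-32))/(-1 - 1*(-76)) = 192/(-1 + 76) = 192/75 = 192*(1/75) = 64/25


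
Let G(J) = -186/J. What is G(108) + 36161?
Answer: 650867/18 ≈ 36159.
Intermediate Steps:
G(108) + 36161 = -186/108 + 36161 = -186*1/108 + 36161 = -31/18 + 36161 = 650867/18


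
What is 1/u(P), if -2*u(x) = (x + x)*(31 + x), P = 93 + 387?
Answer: -1/245280 ≈ -4.0770e-6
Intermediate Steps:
P = 480
u(x) = -x*(31 + x) (u(x) = -(x + x)*(31 + x)/2 = -2*x*(31 + x)/2 = -x*(31 + x))
1/u(P) = 1/(-1*480*(31 + 480)) = 1/(-1*480*511) = 1/(-245280) = -1/245280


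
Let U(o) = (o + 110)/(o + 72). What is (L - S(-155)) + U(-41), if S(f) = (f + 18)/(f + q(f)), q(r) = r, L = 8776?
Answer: 2721113/310 ≈ 8777.8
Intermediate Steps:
S(f) = (18 + f)/(2*f) (S(f) = (f + 18)/(f + f) = (18 + f)/((2*f)) = (18 + f)*(1/(2*f)) = (18 + f)/(2*f))
U(o) = (110 + o)/(72 + o)
(L - S(-155)) + U(-41) = (8776 - (18 - 155)/(2*(-155))) + (110 - 41)/(72 - 41) = (8776 - (-1)*(-137)/(2*155)) + 69/31 = (8776 - 1*137/310) + (1/31)*69 = (8776 - 137/310) + 69/31 = 2720423/310 + 69/31 = 2721113/310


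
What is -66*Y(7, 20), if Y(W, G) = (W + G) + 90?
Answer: -7722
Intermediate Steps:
Y(W, G) = 90 + G + W (Y(W, G) = (G + W) + 90 = 90 + G + W)
-66*Y(7, 20) = -66*(90 + 20 + 7) = -66*117 = -7722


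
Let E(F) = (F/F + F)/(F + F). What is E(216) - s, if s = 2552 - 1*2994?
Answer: 191161/432 ≈ 442.50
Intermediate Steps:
s = -442 (s = 2552 - 2994 = -442)
E(F) = (1 + F)/(2*F) (E(F) = (1 + F)/((2*F)) = (1 + F)*(1/(2*F)) = (1 + F)/(2*F))
E(216) - s = (½)*(1 + 216)/216 - 1*(-442) = (½)*(1/216)*217 + 442 = 217/432 + 442 = 191161/432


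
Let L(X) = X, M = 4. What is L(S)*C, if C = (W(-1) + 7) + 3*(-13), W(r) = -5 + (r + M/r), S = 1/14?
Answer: -3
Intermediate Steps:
S = 1/14 ≈ 0.071429
W(r) = -5 + r + 4/r (W(r) = -5 + (r + 4/r) = -5 + r + 4/r)
C = -42 (C = ((-5 - 1 + 4/(-1)) + 7) + 3*(-13) = ((-5 - 1 + 4*(-1)) + 7) - 39 = ((-5 - 1 - 4) + 7) - 39 = (-10 + 7) - 39 = -3 - 39 = -42)
L(S)*C = (1/14)*(-42) = -3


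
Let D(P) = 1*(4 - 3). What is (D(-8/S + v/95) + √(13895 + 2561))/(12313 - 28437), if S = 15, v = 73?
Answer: -1/16124 - 11*√34/8062 ≈ -0.0080179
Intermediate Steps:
D(P) = 1 (D(P) = 1*1 = 1)
(D(-8/S + v/95) + √(13895 + 2561))/(12313 - 28437) = (1 + √(13895 + 2561))/(12313 - 28437) = (1 + √16456)/(-16124) = (1 + 22*√34)*(-1/16124) = -1/16124 - 11*√34/8062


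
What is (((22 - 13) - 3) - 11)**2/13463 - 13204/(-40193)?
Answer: 178770277/541118359 ≈ 0.33037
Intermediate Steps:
(((22 - 13) - 3) - 11)**2/13463 - 13204/(-40193) = ((9 - 3) - 11)**2*(1/13463) - 13204*(-1/40193) = (6 - 11)**2*(1/13463) + 13204/40193 = (-5)**2*(1/13463) + 13204/40193 = 25*(1/13463) + 13204/40193 = 25/13463 + 13204/40193 = 178770277/541118359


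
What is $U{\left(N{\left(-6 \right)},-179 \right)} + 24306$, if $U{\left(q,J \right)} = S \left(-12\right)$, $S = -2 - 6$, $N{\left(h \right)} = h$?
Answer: $24402$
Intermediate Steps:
$S = -8$ ($S = -2 - 6 = -8$)
$U{\left(q,J \right)} = 96$ ($U{\left(q,J \right)} = \left(-8\right) \left(-12\right) = 96$)
$U{\left(N{\left(-6 \right)},-179 \right)} + 24306 = 96 + 24306 = 24402$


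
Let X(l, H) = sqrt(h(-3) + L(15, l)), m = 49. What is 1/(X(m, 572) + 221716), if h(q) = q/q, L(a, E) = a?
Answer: 1/221720 ≈ 4.5102e-6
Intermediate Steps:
h(q) = 1
X(l, H) = 4 (X(l, H) = sqrt(1 + 15) = sqrt(16) = 4)
1/(X(m, 572) + 221716) = 1/(4 + 221716) = 1/221720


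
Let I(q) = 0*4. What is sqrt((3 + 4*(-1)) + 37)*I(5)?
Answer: 0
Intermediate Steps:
I(q) = 0
sqrt((3 + 4*(-1)) + 37)*I(5) = sqrt((3 + 4*(-1)) + 37)*0 = sqrt((3 - 4) + 37)*0 = sqrt(-1 + 37)*0 = sqrt(36)*0 = 6*0 = 0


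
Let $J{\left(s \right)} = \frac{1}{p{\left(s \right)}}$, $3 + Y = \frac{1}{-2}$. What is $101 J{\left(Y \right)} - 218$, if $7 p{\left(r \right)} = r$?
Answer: $-420$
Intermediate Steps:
$p{\left(r \right)} = \frac{r}{7}$
$Y = - \frac{7}{2}$ ($Y = -3 + \frac{1}{-2} = -3 - \frac{1}{2} = - \frac{7}{2} \approx -3.5$)
$J{\left(s \right)} = \frac{7}{s}$ ($J{\left(s \right)} = \frac{1}{\frac{1}{7} s} = \frac{7}{s}$)
$101 J{\left(Y \right)} - 218 = 101 \frac{7}{- \frac{7}{2}} - 218 = 101 \cdot 7 \left(- \frac{2}{7}\right) - 218 = 101 \left(-2\right) - 218 = -202 - 218 = -420$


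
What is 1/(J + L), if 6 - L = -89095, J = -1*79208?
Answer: 1/9893 ≈ 0.00010108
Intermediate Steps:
J = -79208
L = 89101 (L = 6 - 1*(-89095) = 6 + 89095 = 89101)
1/(J + L) = 1/(-79208 + 89101) = 1/9893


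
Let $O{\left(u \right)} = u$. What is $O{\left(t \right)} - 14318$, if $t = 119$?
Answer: $-14199$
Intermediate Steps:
$O{\left(t \right)} - 14318 = 119 - 14318 = -14199$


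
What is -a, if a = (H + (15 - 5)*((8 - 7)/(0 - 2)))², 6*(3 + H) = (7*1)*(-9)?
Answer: -1369/4 ≈ -342.25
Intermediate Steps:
H = -27/2 (H = -3 + ((7*1)*(-9))/6 = -3 + (7*(-9))/6 = -3 + (⅙)*(-63) = -3 - 21/2 = -27/2 ≈ -13.500)
a = 1369/4 (a = (-27/2 + (15 - 5)*((8 - 7)/(0 - 2)))² = (-27/2 + 10*(1/(-2)))² = (-27/2 + 10*(1*(-½)))² = (-27/2 + 10*(-½))² = (-27/2 - 5)² = (-37/2)² = 1369/4 ≈ 342.25)
-a = -1*1369/4 = -1369/4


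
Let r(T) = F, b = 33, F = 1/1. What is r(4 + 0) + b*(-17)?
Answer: -560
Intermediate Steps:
F = 1
r(T) = 1
r(4 + 0) + b*(-17) = 1 + 33*(-17) = 1 - 561 = -560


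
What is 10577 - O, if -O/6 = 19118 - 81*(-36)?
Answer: 142781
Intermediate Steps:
O = -132204 (O = -6*(19118 - 81*(-36)) = -6*(19118 - 1*(-2916)) = -6*(19118 + 2916) = -6*22034 = -132204)
10577 - O = 10577 - 1*(-132204) = 10577 + 132204 = 142781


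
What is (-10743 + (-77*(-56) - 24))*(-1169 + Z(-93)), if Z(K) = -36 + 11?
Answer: 7707270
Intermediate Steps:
Z(K) = -25
(-10743 + (-77*(-56) - 24))*(-1169 + Z(-93)) = (-10743 + (-77*(-56) - 24))*(-1169 - 25) = (-10743 + (4312 - 24))*(-1194) = (-10743 + 4288)*(-1194) = -6455*(-1194) = 7707270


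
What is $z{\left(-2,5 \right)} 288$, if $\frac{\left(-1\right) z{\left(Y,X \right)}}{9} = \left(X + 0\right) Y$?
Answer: $25920$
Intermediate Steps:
$z{\left(Y,X \right)} = - 9 X Y$ ($z{\left(Y,X \right)} = - 9 \left(X + 0\right) Y = - 9 X Y$)
$z{\left(-2,5 \right)} 288 = \left(-9\right) 5 \left(-2\right) 288 = 90 \cdot 288 = 25920$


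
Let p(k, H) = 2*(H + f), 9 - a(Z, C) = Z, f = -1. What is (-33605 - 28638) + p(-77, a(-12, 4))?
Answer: -62203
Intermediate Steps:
a(Z, C) = 9 - Z
p(k, H) = -2 + 2*H (p(k, H) = 2*(H - 1) = 2*(-1 + H) = -2 + 2*H)
(-33605 - 28638) + p(-77, a(-12, 4)) = (-33605 - 28638) + (-2 + 2*(9 - 1*(-12))) = -62243 + (-2 + 2*(9 + 12)) = -62243 + (-2 + 2*21) = -62243 + (-2 + 42) = -62243 + 40 = -62203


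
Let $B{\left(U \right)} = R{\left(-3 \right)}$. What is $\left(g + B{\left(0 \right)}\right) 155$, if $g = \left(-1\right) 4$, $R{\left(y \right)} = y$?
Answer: $-1085$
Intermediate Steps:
$B{\left(U \right)} = -3$
$g = -4$
$\left(g + B{\left(0 \right)}\right) 155 = \left(-4 - 3\right) 155 = \left(-7\right) 155 = -1085$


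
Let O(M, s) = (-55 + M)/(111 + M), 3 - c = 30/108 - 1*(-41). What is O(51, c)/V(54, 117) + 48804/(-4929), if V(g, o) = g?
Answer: -35579759/3593241 ≈ -9.9019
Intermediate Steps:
c = -689/18 (c = 3 - (30/108 - 1*(-41)) = 3 - (30*(1/108) + 41) = 3 - (5/18 + 41) = 3 - 1*743/18 = 3 - 743/18 = -689/18 ≈ -38.278)
O(M, s) = (-55 + M)/(111 + M)
O(51, c)/V(54, 117) + 48804/(-4929) = ((-55 + 51)/(111 + 51))/54 + 48804/(-4929) = (-4/162)*(1/54) + 48804*(-1/4929) = ((1/162)*(-4))*(1/54) - 16268/1643 = -2/81*1/54 - 16268/1643 = -1/2187 - 16268/1643 = -35579759/3593241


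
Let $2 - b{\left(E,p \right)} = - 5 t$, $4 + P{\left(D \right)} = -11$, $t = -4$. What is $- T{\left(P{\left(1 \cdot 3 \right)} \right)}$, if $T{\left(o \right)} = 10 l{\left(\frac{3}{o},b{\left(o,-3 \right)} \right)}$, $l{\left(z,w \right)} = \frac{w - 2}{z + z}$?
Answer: $-500$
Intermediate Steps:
$P{\left(D \right)} = -15$ ($P{\left(D \right)} = -4 - 11 = -15$)
$b{\left(E,p \right)} = -18$ ($b{\left(E,p \right)} = 2 - \left(-5\right) \left(-4\right) = 2 - 20 = -18$)
$l{\left(z,w \right)} = \frac{-2 + w}{2 z}$
$T{\left(o \right)} = - \frac{100 o}{3}$ ($T{\left(o \right)} = 10 \frac{-2 - 18}{2 \frac{3}{o}} = 10 \cdot \frac{1}{2} \frac{o}{3} \left(-20\right) = 10 \left(- \frac{10 o}{3}\right) = - \frac{100 o}{3}$)
$- T{\left(P{\left(1 \cdot 3 \right)} \right)} = - \frac{\left(-100\right) \left(-15\right)}{3} = \left(-1\right) 500 = -500$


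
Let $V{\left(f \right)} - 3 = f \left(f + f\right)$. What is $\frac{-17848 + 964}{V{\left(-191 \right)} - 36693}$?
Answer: $- \frac{4221}{9068} \approx -0.46548$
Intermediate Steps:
$V{\left(f \right)} = 3 + 2 f^{2}$ ($V{\left(f \right)} = 3 + f \left(f + f\right) = 3 + f 2 f = 3 + 2 f^{2}$)
$\frac{-17848 + 964}{V{\left(-191 \right)} - 36693} = \frac{-17848 + 964}{\left(3 + 2 \left(-191\right)^{2}\right) - 36693} = - \frac{16884}{\left(3 + 2 \cdot 36481\right) - 36693} = - \frac{16884}{\left(3 + 72962\right) - 36693} = - \frac{16884}{72965 - 36693} = - \frac{16884}{36272} = \left(-16884\right) \frac{1}{36272} = - \frac{4221}{9068}$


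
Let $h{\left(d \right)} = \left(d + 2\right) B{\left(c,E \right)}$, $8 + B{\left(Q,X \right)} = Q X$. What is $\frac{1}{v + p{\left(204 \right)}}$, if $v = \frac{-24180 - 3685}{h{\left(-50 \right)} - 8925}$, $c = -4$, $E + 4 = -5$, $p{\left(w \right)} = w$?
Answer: $\frac{10269}{2122741} \approx 0.0048376$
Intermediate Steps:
$E = -9$ ($E = -4 - 5 = -9$)
$B{\left(Q,X \right)} = -8 + Q X$
$h{\left(d \right)} = 56 + 28 d$ ($h{\left(d \right)} = \left(d + 2\right) \left(-8 - -36\right) = \left(2 + d\right) \left(-8 + 36\right) = \left(2 + d\right) 28 = 56 + 28 d$)
$v = \frac{27865}{10269}$ ($v = \frac{-24180 - 3685}{\left(56 + 28 \left(-50\right)\right) - 8925} = - \frac{27865}{\left(56 - 1400\right) - 8925} = - \frac{27865}{-1344 - 8925} = - \frac{27865}{-10269} = \left(-27865\right) \left(- \frac{1}{10269}\right) = \frac{27865}{10269} \approx 2.7135$)
$\frac{1}{v + p{\left(204 \right)}} = \frac{1}{\frac{27865}{10269} + 204} = \frac{1}{\frac{2122741}{10269}} = \frac{10269}{2122741}$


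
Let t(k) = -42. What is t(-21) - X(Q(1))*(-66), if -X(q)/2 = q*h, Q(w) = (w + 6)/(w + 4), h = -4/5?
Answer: 2646/25 ≈ 105.84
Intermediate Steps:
h = -⅘ (h = -4*⅕ = -⅘ ≈ -0.80000)
Q(w) = (6 + w)/(4 + w)
X(q) = 8*q/5 (X(q) = -2*q*(-4)/5 = -(-8)*q/5 = 8*q/5)
t(-21) - X(Q(1))*(-66) = -42 - 8*((6 + 1)/(4 + 1))/5*(-66) = -42 - 8*(7/5)/5*(-66) = -42 - 8*((⅕)*7)/5*(-66) = -42 - (8/5)*(7/5)*(-66) = -42 - 56*(-66)/25 = -42 - 1*(-3696/25) = -42 + 3696/25 = 2646/25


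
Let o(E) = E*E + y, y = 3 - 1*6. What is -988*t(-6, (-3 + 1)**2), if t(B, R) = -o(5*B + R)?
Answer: 664924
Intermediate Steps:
y = -3 (y = 3 - 6 = -3)
o(E) = -3 + E**2 (o(E) = E*E - 3 = E**2 - 3 = -3 + E**2)
t(B, R) = 3 - (R + 5*B)**2 (t(B, R) = -(-3 + (5*B + R)**2) = -(-3 + (R + 5*B)**2) = 3 - (R + 5*B)**2)
-988*t(-6, (-3 + 1)**2) = -988*(3 - ((-3 + 1)**2 + 5*(-6))**2) = -988*(3 - ((-2)**2 - 30)**2) = -988*(3 - (4 - 30)**2) = -988*(3 - 1*(-26)**2) = -988*(3 - 1*676) = -988*(3 - 676) = -988*(-673) = 664924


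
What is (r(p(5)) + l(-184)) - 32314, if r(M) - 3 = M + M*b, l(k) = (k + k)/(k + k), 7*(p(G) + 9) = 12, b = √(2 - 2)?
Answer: -226221/7 ≈ -32317.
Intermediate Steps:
b = 0 (b = √0 = 0)
p(G) = -51/7 (p(G) = -9 + (⅐)*12 = -9 + 12/7 = -51/7)
l(k) = 1 (l(k) = (2*k)/((2*k)) = (2*k)*(1/(2*k)) = 1)
r(M) = 3 + M (r(M) = 3 + (M + M*0) = 3 + (M + 0) = 3 + M)
(r(p(5)) + l(-184)) - 32314 = ((3 - 51/7) + 1) - 32314 = (-30/7 + 1) - 32314 = -23/7 - 32314 = -226221/7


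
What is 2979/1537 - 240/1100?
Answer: 145401/84535 ≈ 1.7200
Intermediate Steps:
2979/1537 - 240/1100 = 2979*(1/1537) - 240*1/1100 = 2979/1537 - 12/55 = 145401/84535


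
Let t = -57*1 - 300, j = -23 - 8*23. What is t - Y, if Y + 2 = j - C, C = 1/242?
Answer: -35815/242 ≈ -148.00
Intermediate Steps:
j = -207 (j = -23 - 184 = -207)
C = 1/242 ≈ 0.0041322
Y = -50579/242 (Y = -2 + (-207 - 1*1/242) = -2 + (-207 - 1/242) = -2 - 50095/242 = -50579/242 ≈ -209.00)
t = -357 (t = -57 - 300 = -357)
t - Y = -357 - 1*(-50579/242) = -357 + 50579/242 = -35815/242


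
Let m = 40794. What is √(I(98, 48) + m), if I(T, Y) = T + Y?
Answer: 2*√10235 ≈ 202.34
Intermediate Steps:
√(I(98, 48) + m) = √((98 + 48) + 40794) = √(146 + 40794) = √40940 = 2*√10235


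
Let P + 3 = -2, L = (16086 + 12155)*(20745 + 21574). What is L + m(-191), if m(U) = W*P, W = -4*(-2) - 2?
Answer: 1195130849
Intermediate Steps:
L = 1195130879 (L = 28241*42319 = 1195130879)
P = -5 (P = -3 - 2 = -5)
W = 6 (W = 8 - 2 = 6)
m(U) = -30 (m(U) = 6*(-5) = -30)
L + m(-191) = 1195130879 - 30 = 1195130849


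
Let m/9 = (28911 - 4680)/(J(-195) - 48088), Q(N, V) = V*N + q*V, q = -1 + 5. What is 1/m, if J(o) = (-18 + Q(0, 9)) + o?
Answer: -245/1107 ≈ -0.22132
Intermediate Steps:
q = 4
Q(N, V) = 4*V + N*V (Q(N, V) = V*N + 4*V = N*V + 4*V = 4*V + N*V)
J(o) = 18 + o (J(o) = (-18 + 9*(4 + 0)) + o = (-18 + 9*4) + o = (-18 + 36) + o = 18 + o)
m = -1107/245 (m = 9*((28911 - 4680)/((18 - 195) - 48088)) = 9*(24231/(-177 - 48088)) = 9*(24231/(-48265)) = 9*(24231*(-1/48265)) = 9*(-123/245) = -1107/245 ≈ -4.5184)
1/m = 1/(-1107/245) = -245/1107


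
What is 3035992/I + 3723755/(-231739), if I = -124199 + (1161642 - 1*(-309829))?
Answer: -539169137034/39026933251 ≈ -13.815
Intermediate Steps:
I = 1347272 (I = -124199 + (1161642 + 309829) = -124199 + 1471471 = 1347272)
3035992/I + 3723755/(-231739) = 3035992/1347272 + 3723755/(-231739) = 3035992*(1/1347272) + 3723755*(-1/231739) = 379499/168409 - 3723755/231739 = -539169137034/39026933251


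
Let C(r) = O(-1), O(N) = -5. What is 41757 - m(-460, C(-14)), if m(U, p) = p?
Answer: 41762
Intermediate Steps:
C(r) = -5
41757 - m(-460, C(-14)) = 41757 - 1*(-5) = 41757 + 5 = 41762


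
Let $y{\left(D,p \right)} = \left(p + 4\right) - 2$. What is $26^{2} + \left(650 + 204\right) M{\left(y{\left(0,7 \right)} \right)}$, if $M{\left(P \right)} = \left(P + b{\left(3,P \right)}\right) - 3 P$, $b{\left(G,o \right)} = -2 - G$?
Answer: $-18966$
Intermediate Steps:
$y{\left(D,p \right)} = 2 + p$ ($y{\left(D,p \right)} = \left(4 + p\right) - 2 = 2 + p$)
$M{\left(P \right)} = -5 - 2 P$ ($M{\left(P \right)} = \left(P - 5\right) - 3 P = \left(-5 + P\right) - 3 P = -5 - 2 P$)
$26^{2} + \left(650 + 204\right) M{\left(y{\left(0,7 \right)} \right)} = 26^{2} + \left(650 + 204\right) \left(-5 - 2 \left(2 + 7\right)\right) = 676 + 854 \left(-5 - 18\right) = 676 + 854 \left(-23\right) = 676 - 19642 = -18966$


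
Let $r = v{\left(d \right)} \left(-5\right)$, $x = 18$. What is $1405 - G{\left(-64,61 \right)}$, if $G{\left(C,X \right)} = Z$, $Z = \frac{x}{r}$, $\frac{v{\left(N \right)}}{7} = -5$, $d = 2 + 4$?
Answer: $\frac{245857}{175} \approx 1404.9$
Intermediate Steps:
$d = 6$
$v{\left(N \right)} = -35$ ($v{\left(N \right)} = 7 \left(-5\right) = -35$)
$r = 175$ ($r = \left(-35\right) \left(-5\right) = 175$)
$Z = \frac{18}{175} \approx 0.10286$
$G{\left(C,X \right)} = \frac{18}{175}$
$1405 - G{\left(-64,61 \right)} = 1405 - \frac{18}{175} = \frac{245857}{175}$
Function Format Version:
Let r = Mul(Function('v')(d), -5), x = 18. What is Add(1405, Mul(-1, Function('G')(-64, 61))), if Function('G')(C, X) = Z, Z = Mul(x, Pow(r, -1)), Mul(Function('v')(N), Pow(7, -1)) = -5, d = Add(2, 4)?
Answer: Rational(245857, 175) ≈ 1404.9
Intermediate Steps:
d = 6
Function('v')(N) = -35 (Function('v')(N) = Mul(7, -5) = -35)
r = 175 (r = Mul(-35, -5) = 175)
Z = Rational(18, 175) (Z = Mul(18, Pow(175, -1)) = Mul(18, Rational(1, 175)) = Rational(18, 175) ≈ 0.10286)
Function('G')(C, X) = Rational(18, 175)
Add(1405, Mul(-1, Function('G')(-64, 61))) = Add(1405, Mul(-1, Rational(18, 175))) = Add(1405, Rational(-18, 175)) = Rational(245857, 175)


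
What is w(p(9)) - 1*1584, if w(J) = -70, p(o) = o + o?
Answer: -1654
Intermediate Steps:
p(o) = 2*o
w(p(9)) - 1*1584 = -70 - 1*1584 = -70 - 1584 = -1654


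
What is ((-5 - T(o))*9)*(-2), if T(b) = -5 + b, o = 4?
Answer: 72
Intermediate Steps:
((-5 - T(o))*9)*(-2) = ((-5 - (-5 + 4))*9)*(-2) = ((-5 - 1*(-1))*9)*(-2) = ((-5 + 1)*9)*(-2) = -4*9*(-2) = -36*(-2) = 72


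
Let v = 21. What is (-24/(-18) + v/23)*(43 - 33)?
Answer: 1550/69 ≈ 22.464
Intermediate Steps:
(-24/(-18) + v/23)*(43 - 33) = (-24/(-18) + 21/23)*(43 - 33) = (-24*(-1/18) + 21*(1/23))*10 = (4/3 + 21/23)*10 = (155/69)*10 = 1550/69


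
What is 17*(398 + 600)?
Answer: 16966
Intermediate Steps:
17*(398 + 600) = 17*998 = 16966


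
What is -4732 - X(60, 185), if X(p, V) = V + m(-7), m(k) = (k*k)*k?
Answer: -4574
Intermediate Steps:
m(k) = k³ (m(k) = k²*k = k³)
X(p, V) = -343 + V (X(p, V) = V + (-7)³ = V - 343 = -343 + V)
-4732 - X(60, 185) = -4732 - (-343 + 185) = -4732 - 1*(-158) = -4732 + 158 = -4574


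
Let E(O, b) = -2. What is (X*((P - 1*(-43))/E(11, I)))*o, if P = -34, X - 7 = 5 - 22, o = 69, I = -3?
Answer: 3105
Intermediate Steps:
X = -10 (X = 7 + (5 - 22) = 7 - 17 = -10)
(X*((P - 1*(-43))/E(11, I)))*o = -10*(-34 - 1*(-43))/(-2)*69 = -10*(-34 + 43)*(-1)/2*69 = -90*(-1)/2*69 = -10*(-9/2)*69 = 45*69 = 3105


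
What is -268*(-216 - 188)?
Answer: 108272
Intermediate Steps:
-268*(-216 - 188) = -268*(-404) = 108272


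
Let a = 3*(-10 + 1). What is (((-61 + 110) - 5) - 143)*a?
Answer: 2673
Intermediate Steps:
a = -27 (a = 3*(-9) = -27)
(((-61 + 110) - 5) - 143)*a = (((-61 + 110) - 5) - 143)*(-27) = ((49 - 5) - 143)*(-27) = (44 - 143)*(-27) = -99*(-27) = 2673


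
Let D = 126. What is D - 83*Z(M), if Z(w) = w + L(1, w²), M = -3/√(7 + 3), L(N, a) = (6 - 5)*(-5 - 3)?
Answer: 790 + 249*√10/10 ≈ 868.74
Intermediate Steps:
L(N, a) = -8 (L(N, a) = 1*(-8) = -8)
M = -3*√10/10 ≈ -0.94868
Z(w) = -8 + w (Z(w) = w - 8 = -8 + w)
D - 83*Z(M) = 126 - 83*(-8 - 3*√10/10) = 126 + (664 + 249*√10/10) = 790 + 249*√10/10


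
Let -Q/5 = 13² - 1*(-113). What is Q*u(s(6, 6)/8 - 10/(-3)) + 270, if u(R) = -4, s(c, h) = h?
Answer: 5910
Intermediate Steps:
Q = -1410 (Q = -5*(13² - 1*(-113)) = -5*(169 + 113) = -5*282 = -1410)
Q*u(s(6, 6)/8 - 10/(-3)) + 270 = -1410*(-4) + 270 = 5640 + 270 = 5910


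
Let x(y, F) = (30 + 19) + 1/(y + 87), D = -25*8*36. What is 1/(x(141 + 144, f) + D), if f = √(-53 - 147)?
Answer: -372/2660171 ≈ -0.00013984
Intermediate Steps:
D = -7200 (D = -200*36 = -7200)
f = 10*I*√2 (f = √(-200) = 10*I*√2 ≈ 14.142*I)
x(y, F) = 49 + 1/(87 + y)
1/(x(141 + 144, f) + D) = 1/((4264 + 49*(141 + 144))/(87 + (141 + 144)) - 7200) = 1/((4264 + 49*285)/(87 + 285) - 7200) = 1/((4264 + 13965)/372 - 7200) = 1/((1/372)*18229 - 7200) = 1/(18229/372 - 7200) = 1/(-2660171/372) = -372/2660171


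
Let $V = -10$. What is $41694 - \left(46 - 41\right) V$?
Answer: $41744$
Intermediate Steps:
$41694 - \left(46 - 41\right) V = 41694 - \left(46 - 41\right) \left(-10\right) = 41694 - 5 \left(-10\right) = 41694 - -50 = 41694 + 50 = 41744$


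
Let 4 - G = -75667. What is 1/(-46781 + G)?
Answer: 1/28890 ≈ 3.4614e-5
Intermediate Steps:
G = 75671 (G = 4 - 1*(-75667) = 4 + 75667 = 75671)
1/(-46781 + G) = 1/(-46781 + 75671) = 1/28890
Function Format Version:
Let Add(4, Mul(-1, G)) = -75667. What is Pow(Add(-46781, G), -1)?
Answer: Rational(1, 28890) ≈ 3.4614e-5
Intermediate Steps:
G = 75671 (G = Add(4, Mul(-1, -75667)) = Add(4, 75667) = 75671)
Pow(Add(-46781, G), -1) = Pow(Add(-46781, 75671), -1) = Pow(28890, -1) = Rational(1, 28890)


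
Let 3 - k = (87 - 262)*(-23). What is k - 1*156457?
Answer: -160479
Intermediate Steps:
k = -4022 (k = 3 - (87 - 262)*(-23) = 3 - (-175)*(-23) = 3 - 1*4025 = 3 - 4025 = -4022)
k - 1*156457 = -4022 - 1*156457 = -4022 - 156457 = -160479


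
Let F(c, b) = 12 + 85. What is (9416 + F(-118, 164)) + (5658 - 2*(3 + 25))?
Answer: 15115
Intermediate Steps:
F(c, b) = 97
(9416 + F(-118, 164)) + (5658 - 2*(3 + 25)) = (9416 + 97) + (5658 - 2*(3 + 25)) = 9513 + (5658 - 2*28) = 9513 + (5658 - 1*56) = 9513 + (5658 - 56) = 9513 + 5602 = 15115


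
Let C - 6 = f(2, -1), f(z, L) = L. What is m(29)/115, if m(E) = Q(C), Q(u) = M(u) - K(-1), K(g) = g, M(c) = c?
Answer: 6/115 ≈ 0.052174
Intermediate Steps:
C = 5 (C = 6 - 1 = 5)
Q(u) = 1 + u (Q(u) = u - 1*(-1) = u + 1 = 1 + u)
m(E) = 6 (m(E) = 1 + 5 = 6)
m(29)/115 = 6/115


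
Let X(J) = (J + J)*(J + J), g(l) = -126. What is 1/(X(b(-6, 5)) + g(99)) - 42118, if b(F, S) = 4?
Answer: -2611317/62 ≈ -42118.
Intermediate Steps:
X(J) = 4*J² (X(J) = (2*J)*(2*J) = 4*J²)
1/(X(b(-6, 5)) + g(99)) - 42118 = 1/(4*4² - 126) - 42118 = 1/(4*16 - 126) - 42118 = 1/(64 - 126) - 42118 = 1/(-62) - 42118 = -1/62 - 42118 = -2611317/62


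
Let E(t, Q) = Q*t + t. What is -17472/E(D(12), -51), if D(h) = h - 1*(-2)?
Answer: 624/25 ≈ 24.960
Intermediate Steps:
D(h) = 2 + h (D(h) = h + 2 = 2 + h)
E(t, Q) = t + Q*t
-17472/E(D(12), -51) = -17472*1/((1 - 51)*(2 + 12)) = -17472/(14*(-50)) = -17472/(-700) = -17472*(-1/700) = 624/25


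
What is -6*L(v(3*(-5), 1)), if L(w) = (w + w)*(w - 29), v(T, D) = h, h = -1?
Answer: -360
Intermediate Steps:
v(T, D) = -1
L(w) = 2*w*(-29 + w) (L(w) = (2*w)*(-29 + w) = 2*w*(-29 + w))
-6*L(v(3*(-5), 1)) = -12*(-1)*(-29 - 1) = -12*(-1)*(-30) = -6*60 = -360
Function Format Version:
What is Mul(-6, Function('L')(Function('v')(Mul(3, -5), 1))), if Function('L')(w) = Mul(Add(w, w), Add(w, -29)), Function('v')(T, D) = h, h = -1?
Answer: -360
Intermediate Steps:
Function('v')(T, D) = -1
Function('L')(w) = Mul(2, w, Add(-29, w)) (Function('L')(w) = Mul(Mul(2, w), Add(-29, w)) = Mul(2, w, Add(-29, w)))
Mul(-6, Function('L')(Function('v')(Mul(3, -5), 1))) = Mul(-6, Mul(2, -1, Add(-29, -1))) = Mul(-6, Mul(2, -1, -30)) = Mul(-6, 60) = -360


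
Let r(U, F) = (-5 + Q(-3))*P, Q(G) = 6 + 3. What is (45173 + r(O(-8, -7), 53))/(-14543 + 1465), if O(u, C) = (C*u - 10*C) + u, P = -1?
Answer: -45169/13078 ≈ -3.4538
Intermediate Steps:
Q(G) = 9
O(u, C) = u - 10*C + C*u (O(u, C) = (-10*C + C*u) + u = u - 10*C + C*u)
r(U, F) = -4 (r(U, F) = (-5 + 9)*(-1) = 4*(-1) = -4)
(45173 + r(O(-8, -7), 53))/(-14543 + 1465) = (45173 - 4)/(-14543 + 1465) = 45169/(-13078) = 45169*(-1/13078) = -45169/13078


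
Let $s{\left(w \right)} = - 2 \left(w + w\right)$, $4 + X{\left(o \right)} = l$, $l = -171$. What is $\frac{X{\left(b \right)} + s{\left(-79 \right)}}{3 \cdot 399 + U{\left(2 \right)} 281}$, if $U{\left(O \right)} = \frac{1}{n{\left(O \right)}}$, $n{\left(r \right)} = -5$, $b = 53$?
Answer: $\frac{705}{5704} \approx 0.1236$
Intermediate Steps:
$X{\left(o \right)} = -175$ ($X{\left(o \right)} = -4 - 171 = -175$)
$s{\left(w \right)} = - 4 w$ ($s{\left(w \right)} = - 2 \cdot 2 w = - 4 w$)
$U{\left(O \right)} = - \frac{1}{5}$ ($U{\left(O \right)} = \frac{1}{-5} = - \frac{1}{5}$)
$\frac{X{\left(b \right)} + s{\left(-79 \right)}}{3 \cdot 399 + U{\left(2 \right)} 281} = \frac{-175 - -316}{3 \cdot 399 - \frac{281}{5}} = \frac{-175 + 316}{1197 - \frac{281}{5}} = \frac{141}{\frac{5704}{5}} = 141 \cdot \frac{5}{5704} = \frac{705}{5704}$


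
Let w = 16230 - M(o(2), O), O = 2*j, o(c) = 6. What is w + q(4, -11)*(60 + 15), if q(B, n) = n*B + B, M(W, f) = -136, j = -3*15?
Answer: 13366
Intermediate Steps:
j = -45
O = -90 (O = 2*(-45) = -90)
q(B, n) = B + B*n (q(B, n) = B*n + B = B + B*n)
w = 16366 (w = 16230 - 1*(-136) = 16230 + 136 = 16366)
w + q(4, -11)*(60 + 15) = 16366 + (4*(1 - 11))*(60 + 15) = 16366 + (4*(-10))*75 = 16366 - 40*75 = 16366 - 3000 = 13366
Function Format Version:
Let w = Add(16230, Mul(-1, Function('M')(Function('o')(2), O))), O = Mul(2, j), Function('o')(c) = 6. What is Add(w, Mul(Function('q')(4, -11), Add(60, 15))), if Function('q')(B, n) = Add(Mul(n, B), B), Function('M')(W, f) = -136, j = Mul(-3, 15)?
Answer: 13366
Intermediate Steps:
j = -45
O = -90 (O = Mul(2, -45) = -90)
Function('q')(B, n) = Add(B, Mul(B, n)) (Function('q')(B, n) = Add(Mul(B, n), B) = Add(B, Mul(B, n)))
w = 16366 (w = Add(16230, Mul(-1, -136)) = Add(16230, 136) = 16366)
Add(w, Mul(Function('q')(4, -11), Add(60, 15))) = Add(16366, Mul(Mul(4, Add(1, -11)), Add(60, 15))) = Add(16366, Mul(Mul(4, -10), 75)) = Add(16366, Mul(-40, 75)) = Add(16366, -3000) = 13366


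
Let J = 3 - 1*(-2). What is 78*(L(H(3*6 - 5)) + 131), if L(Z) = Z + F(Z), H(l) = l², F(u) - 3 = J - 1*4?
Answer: 23712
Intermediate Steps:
J = 5 (J = 3 + 2 = 5)
F(u) = 4 (F(u) = 3 + (5 - 1*4) = 3 + (5 - 4) = 3 + 1 = 4)
L(Z) = 4 + Z (L(Z) = Z + 4 = 4 + Z)
78*(L(H(3*6 - 5)) + 131) = 78*((4 + (3*6 - 5)²) + 131) = 78*((4 + (18 - 5)²) + 131) = 78*((4 + 13²) + 131) = 78*((4 + 169) + 131) = 78*(173 + 131) = 78*304 = 23712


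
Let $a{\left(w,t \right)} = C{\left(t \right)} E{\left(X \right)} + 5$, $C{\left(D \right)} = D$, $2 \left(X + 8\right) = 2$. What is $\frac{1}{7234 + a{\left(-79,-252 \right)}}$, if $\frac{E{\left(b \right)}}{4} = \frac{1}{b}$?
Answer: $\frac{1}{7383} \approx 0.00013545$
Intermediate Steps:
$X = -7$ ($X = -8 + \frac{1}{2} \cdot 2 = -8 + 1 = -7$)
$E{\left(b \right)} = \frac{4}{b}$
$a{\left(w,t \right)} = 5 - \frac{4 t}{7}$ ($a{\left(w,t \right)} = t \frac{4}{-7} + 5 = t 4 \left(- \frac{1}{7}\right) + 5 = t \left(- \frac{4}{7}\right) + 5 = - \frac{4 t}{7} + 5 = 5 - \frac{4 t}{7}$)
$\frac{1}{7234 + a{\left(-79,-252 \right)}} = \frac{1}{7234 + \left(5 - -144\right)} = \frac{1}{7234 + \left(5 + 144\right)} = \frac{1}{7234 + 149} = \frac{1}{7383}$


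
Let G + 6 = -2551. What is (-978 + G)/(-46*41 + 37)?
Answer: 3535/1849 ≈ 1.9118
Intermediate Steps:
G = -2557 (G = -6 - 2551 = -2557)
(-978 + G)/(-46*41 + 37) = (-978 - 2557)/(-46*41 + 37) = -3535/(-1886 + 37) = -3535/(-1849) = -3535*(-1/1849) = 3535/1849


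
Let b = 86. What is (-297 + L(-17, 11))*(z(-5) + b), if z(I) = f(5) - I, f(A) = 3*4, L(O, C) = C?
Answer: -29458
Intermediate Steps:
f(A) = 12
z(I) = 12 - I
(-297 + L(-17, 11))*(z(-5) + b) = (-297 + 11)*((12 - 1*(-5)) + 86) = -286*((12 + 5) + 86) = -286*(17 + 86) = -286*103 = -29458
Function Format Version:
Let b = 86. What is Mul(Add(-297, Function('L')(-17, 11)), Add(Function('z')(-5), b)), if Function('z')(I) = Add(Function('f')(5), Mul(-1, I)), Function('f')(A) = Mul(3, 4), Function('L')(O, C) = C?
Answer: -29458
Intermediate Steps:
Function('f')(A) = 12
Function('z')(I) = Add(12, Mul(-1, I))
Mul(Add(-297, Function('L')(-17, 11)), Add(Function('z')(-5), b)) = Mul(Add(-297, 11), Add(Add(12, Mul(-1, -5)), 86)) = Mul(-286, Add(Add(12, 5), 86)) = Mul(-286, Add(17, 86)) = Mul(-286, 103) = -29458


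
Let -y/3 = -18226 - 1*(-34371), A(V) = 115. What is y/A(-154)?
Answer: -9687/23 ≈ -421.17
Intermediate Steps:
y = -48435 (y = -3*(-18226 - 1*(-34371)) = -3*(-18226 + 34371) = -3*16145 = -48435)
y/A(-154) = -48435/115 = -48435*1/115 = -9687/23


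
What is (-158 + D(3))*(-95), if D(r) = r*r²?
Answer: 12445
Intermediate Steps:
D(r) = r³
(-158 + D(3))*(-95) = (-158 + 3³)*(-95) = (-158 + 27)*(-95) = -131*(-95) = 12445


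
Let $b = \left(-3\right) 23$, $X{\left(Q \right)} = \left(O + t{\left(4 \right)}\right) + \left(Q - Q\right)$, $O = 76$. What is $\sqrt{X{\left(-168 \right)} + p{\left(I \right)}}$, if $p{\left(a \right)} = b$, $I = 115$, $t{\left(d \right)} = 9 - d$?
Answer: $2 \sqrt{3} \approx 3.4641$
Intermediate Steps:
$X{\left(Q \right)} = 81$ ($X{\left(Q \right)} = \left(76 + \left(9 - 4\right)\right) + \left(Q - Q\right) = \left(76 + \left(9 - 4\right)\right) + 0 = \left(76 + 5\right) + 0 = 81 + 0 = 81$)
$b = -69$
$p{\left(a \right)} = -69$
$\sqrt{X{\left(-168 \right)} + p{\left(I \right)}} = \sqrt{81 - 69} = \sqrt{12} = 2 \sqrt{3}$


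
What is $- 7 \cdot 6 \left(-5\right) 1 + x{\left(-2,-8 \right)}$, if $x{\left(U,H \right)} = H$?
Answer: $202$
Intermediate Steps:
$- 7 \cdot 6 \left(-5\right) 1 + x{\left(-2,-8 \right)} = - 7 \cdot 6 \left(-5\right) 1 - 8 = - 7 \left(\left(-30\right) 1\right) - 8 = \left(-7\right) \left(-30\right) - 8 = 210 - 8 = 202$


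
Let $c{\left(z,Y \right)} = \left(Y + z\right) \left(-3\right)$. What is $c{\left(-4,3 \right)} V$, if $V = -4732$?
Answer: $-14196$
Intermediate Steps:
$c{\left(z,Y \right)} = - 3 Y - 3 z$
$c{\left(-4,3 \right)} V = \left(\left(-3\right) 3 - -12\right) \left(-4732\right) = \left(-9 + 12\right) \left(-4732\right) = 3 \left(-4732\right) = -14196$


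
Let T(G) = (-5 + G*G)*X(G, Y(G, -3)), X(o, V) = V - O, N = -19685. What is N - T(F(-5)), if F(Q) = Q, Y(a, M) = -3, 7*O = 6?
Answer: -137255/7 ≈ -19608.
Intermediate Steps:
O = 6/7 (O = (⅐)*6 = 6/7 ≈ 0.85714)
X(o, V) = -6/7 + V (X(o, V) = V - 1*6/7 = V - 6/7 = -6/7 + V)
T(G) = 135/7 - 27*G²/7 (T(G) = (-5 + G*G)*(-6/7 - 3) = (-5 + G²)*(-27/7) = 135/7 - 27*G²/7)
N - T(F(-5)) = -19685 - (135/7 - 27/7*(-5)²) = -19685 - (135/7 - 27/7*25) = -19685 - (135/7 - 675/7) = -19685 - 1*(-540/7) = -19685 + 540/7 = -137255/7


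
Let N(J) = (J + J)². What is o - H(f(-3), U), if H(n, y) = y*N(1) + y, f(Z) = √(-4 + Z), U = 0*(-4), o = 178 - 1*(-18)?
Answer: 196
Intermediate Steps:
N(J) = 4*J² (N(J) = (2*J)² = 4*J²)
o = 196 (o = 178 + 18 = 196)
U = 0
H(n, y) = 5*y (H(n, y) = y*(4*1²) + y = y*(4*1) + y = y*4 + y = 4*y + y = 5*y)
o - H(f(-3), U) = 196 - 5*0 = 196 - 1*0 = 196 + 0 = 196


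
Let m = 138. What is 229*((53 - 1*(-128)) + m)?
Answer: 73051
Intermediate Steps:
229*((53 - 1*(-128)) + m) = 229*((53 - 1*(-128)) + 138) = 229*((53 + 128) + 138) = 229*(181 + 138) = 229*319 = 73051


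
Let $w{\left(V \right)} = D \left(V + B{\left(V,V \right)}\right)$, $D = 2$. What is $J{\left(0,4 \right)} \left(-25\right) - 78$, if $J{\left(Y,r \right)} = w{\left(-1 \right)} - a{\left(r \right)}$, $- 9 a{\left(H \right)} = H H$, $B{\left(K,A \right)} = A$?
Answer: $- \frac{202}{9} \approx -22.444$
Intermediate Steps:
$w{\left(V \right)} = 4 V$ ($w{\left(V \right)} = 2 \left(V + V\right) = 2 \cdot 2 V = 4 V$)
$a{\left(H \right)} = - \frac{H^{2}}{9}$ ($a{\left(H \right)} = - \frac{H H}{9} = - \frac{H^{2}}{9}$)
$J{\left(Y,r \right)} = -4 + \frac{r^{2}}{9}$ ($J{\left(Y,r \right)} = 4 \left(-1\right) - - \frac{r^{2}}{9} = -4 + \frac{r^{2}}{9}$)
$J{\left(0,4 \right)} \left(-25\right) - 78 = \left(-4 + \frac{4^{2}}{9}\right) \left(-25\right) - 78 = \left(-4 + \frac{1}{9} \cdot 16\right) \left(-25\right) - 78 = \left(-4 + \frac{16}{9}\right) \left(-25\right) - 78 = \left(- \frac{20}{9}\right) \left(-25\right) - 78 = \frac{500}{9} - 78 = - \frac{202}{9}$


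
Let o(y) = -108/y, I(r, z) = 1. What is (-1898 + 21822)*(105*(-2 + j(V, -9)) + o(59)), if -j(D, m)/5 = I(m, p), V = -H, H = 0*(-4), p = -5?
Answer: -866156052/59 ≈ -1.4681e+7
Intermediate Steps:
H = 0
V = 0 (V = -1*0 = 0)
j(D, m) = -5 (j(D, m) = -5*1 = -5)
(-1898 + 21822)*(105*(-2 + j(V, -9)) + o(59)) = (-1898 + 21822)*(105*(-2 - 5) - 108/59) = 19924*(105*(-7) - 108*1/59) = 19924*(-735 - 108/59) = 19924*(-43473/59) = -866156052/59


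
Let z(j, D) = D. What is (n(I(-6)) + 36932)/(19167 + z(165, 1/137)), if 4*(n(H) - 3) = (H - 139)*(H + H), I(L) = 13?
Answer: 1236973/656470 ≈ 1.8843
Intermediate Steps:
n(H) = 3 + H*(-139 + H)/2 (n(H) = 3 + ((H - 139)*(H + H))/4 = 3 + ((-139 + H)*(2*H))/4 = 3 + (2*H*(-139 + H))/4 = 3 + H*(-139 + H)/2)
(n(I(-6)) + 36932)/(19167 + z(165, 1/137)) = ((3 + (½)*13² - 139/2*13) + 36932)/(19167 + 1/137) = ((3 + (½)*169 - 1807/2) + 36932)/(19167 + 1/137) = ((3 + 169/2 - 1807/2) + 36932)/(2625880/137) = (-816 + 36932)*(137/2625880) = 36116*(137/2625880) = 1236973/656470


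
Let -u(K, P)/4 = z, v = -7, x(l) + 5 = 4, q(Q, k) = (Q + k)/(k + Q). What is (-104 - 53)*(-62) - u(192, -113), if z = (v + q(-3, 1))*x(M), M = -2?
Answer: 9758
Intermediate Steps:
q(Q, k) = 1 (q(Q, k) = (Q + k)/(Q + k) = 1)
x(l) = -1 (x(l) = -5 + 4 = -1)
z = 6 (z = (-7 + 1)*(-1) = -6*(-1) = 6)
u(K, P) = -24 (u(K, P) = -4*6 = -24)
(-104 - 53)*(-62) - u(192, -113) = (-104 - 53)*(-62) - 1*(-24) = -157*(-62) + 24 = 9734 + 24 = 9758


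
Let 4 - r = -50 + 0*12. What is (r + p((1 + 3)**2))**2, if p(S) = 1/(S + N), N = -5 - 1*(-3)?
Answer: 573049/196 ≈ 2923.7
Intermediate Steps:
N = -2 (N = -5 + 3 = -2)
p(S) = 1/(-2 + S) (p(S) = 1/(S - 2) = 1/(-2 + S))
r = 54 (r = 4 - (-50 + 0*12) = 4 - (-50 + 0) = 4 - 1*(-50) = 4 + 50 = 54)
(r + p((1 + 3)**2))**2 = (54 + 1/(-2 + (1 + 3)**2))**2 = (54 + 1/(-2 + 4**2))**2 = (54 + 1/(-2 + 16))**2 = (54 + 1/14)**2 = (757/14)**2 = 573049/196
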